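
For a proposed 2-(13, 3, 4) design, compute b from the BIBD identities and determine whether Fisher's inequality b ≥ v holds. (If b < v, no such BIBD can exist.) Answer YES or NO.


b = λv(v − 1)/(k(k − 1)) = 4·13·12/(3·2) = 624/6 = 104.
Compare with v = 13: b ≥ v, so Fisher's inequality holds.

YES


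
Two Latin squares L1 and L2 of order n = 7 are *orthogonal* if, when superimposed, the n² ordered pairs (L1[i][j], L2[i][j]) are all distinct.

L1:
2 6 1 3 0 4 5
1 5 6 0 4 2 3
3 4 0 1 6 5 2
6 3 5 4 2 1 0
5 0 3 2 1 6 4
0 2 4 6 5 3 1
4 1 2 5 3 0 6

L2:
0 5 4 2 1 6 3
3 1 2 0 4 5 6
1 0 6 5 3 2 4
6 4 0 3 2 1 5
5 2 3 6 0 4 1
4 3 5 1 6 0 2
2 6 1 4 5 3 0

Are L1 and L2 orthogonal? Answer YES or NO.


Form the n² = 49 superimposed pairs (L1[i][j], L2[i][j]), row by row (rows and columns indexed from 0):
row 0: (2,0) (6,5) (1,4) (3,2) (0,1) (4,6) (5,3)
row 1: (1,3) (5,1) (6,2) (0,0) (4,4) (2,5) (3,6)
row 2: (3,1) (4,0) (0,6) (1,5) (6,3) (5,2) (2,4)
row 3: (6,6) (3,4) (5,0) (4,3) (2,2) (1,1) (0,5)
row 4: (5,5) (0,2) (3,3) (2,6) (1,0) (6,4) (4,1)
row 5: (0,4) (2,3) (4,5) (6,1) (5,6) (3,0) (1,2)
row 6: (4,2) (1,6) (2,1) (5,4) (3,5) (0,3) (6,0)
Orthogonality requires all 49 pairs distinct.
Check by first coordinate: for each symbol s of L1, list the L2 entries in the n cells where L1 = s; they must all differ.
  L1 = 0: L2 entries (in reading order) 1, 0, 6, 5, 2, 4, 3 — all 7 distinct ✓
  L1 = 1: L2 entries (in reading order) 4, 3, 5, 1, 0, 2, 6 — all 7 distinct ✓
  L1 = 2: L2 entries (in reading order) 0, 5, 4, 2, 6, 3, 1 — all 7 distinct ✓
  L1 = 3: L2 entries (in reading order) 2, 6, 1, 4, 3, 0, 5 — all 7 distinct ✓
  L1 = 4: L2 entries (in reading order) 6, 4, 0, 3, 1, 5, 2 — all 7 distinct ✓
  L1 = 5: L2 entries (in reading order) 3, 1, 2, 0, 5, 6, 4 — all 7 distinct ✓
  L1 = 6: L2 entries (in reading order) 5, 2, 3, 6, 4, 1, 0 — all 7 distinct ✓
Every symbol of L1 meets every symbol of L2 exactly once, so all 49 pairs are distinct (49 of 49).
Conclusion: YES.

YES


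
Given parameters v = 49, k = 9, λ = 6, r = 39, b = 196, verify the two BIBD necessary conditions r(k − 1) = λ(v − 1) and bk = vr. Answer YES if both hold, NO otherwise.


Condition (i): r(k − 1) = 39·8 = 312; λ(v − 1) = 6·48 = 288. Match? NO.
Condition (ii): bk = 196·9 = 1764; vr = 49·39 = 1911. Match? NO.
Both conditions hold? NO.

NO


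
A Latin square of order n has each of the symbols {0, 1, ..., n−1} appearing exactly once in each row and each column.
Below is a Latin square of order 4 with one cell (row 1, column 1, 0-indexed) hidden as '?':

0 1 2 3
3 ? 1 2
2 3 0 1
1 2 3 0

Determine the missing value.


Row 1 contains symbols [1, 2, 3] — missing [0].
Column 1 contains symbols [1, 2, 3] — missing [0].
The missing symbol must appear in both missing sets; intersection = [0].
Therefore the hidden value is 0.

Missing value = 0.


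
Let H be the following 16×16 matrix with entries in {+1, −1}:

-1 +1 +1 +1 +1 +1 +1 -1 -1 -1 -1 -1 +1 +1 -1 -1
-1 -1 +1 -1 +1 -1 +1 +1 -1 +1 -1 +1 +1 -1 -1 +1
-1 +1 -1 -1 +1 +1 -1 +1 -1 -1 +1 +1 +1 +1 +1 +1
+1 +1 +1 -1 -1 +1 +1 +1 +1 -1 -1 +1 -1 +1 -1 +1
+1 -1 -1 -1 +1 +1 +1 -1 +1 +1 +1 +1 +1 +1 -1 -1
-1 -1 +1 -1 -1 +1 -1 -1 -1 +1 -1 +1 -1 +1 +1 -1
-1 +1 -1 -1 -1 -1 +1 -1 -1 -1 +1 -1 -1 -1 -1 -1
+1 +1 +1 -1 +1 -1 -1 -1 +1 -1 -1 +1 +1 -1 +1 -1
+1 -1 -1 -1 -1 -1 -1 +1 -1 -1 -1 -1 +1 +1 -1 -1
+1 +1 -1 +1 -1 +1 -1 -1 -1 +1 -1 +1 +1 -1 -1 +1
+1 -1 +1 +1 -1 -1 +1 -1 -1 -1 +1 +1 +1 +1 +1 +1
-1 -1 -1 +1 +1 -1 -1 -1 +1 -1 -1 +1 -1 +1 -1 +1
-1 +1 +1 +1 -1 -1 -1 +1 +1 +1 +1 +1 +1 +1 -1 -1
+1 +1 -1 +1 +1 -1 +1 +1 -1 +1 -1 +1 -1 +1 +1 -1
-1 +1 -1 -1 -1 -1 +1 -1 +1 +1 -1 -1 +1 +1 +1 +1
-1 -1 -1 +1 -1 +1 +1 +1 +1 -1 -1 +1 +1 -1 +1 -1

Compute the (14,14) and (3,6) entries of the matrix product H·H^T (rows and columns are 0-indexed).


Row 3 of H: [1, 1, 1, -1, -1, 1, 1, 1, 1, -1, -1, 1, -1, 1, -1, 1].
Row 6 of H: [-1, 1, -1, -1, -1, -1, 1, -1, -1, -1, 1, -1, -1, -1, -1, -1].
Row 14 of H: [-1, 1, -1, -1, -1, -1, 1, -1, 1, 1, -1, -1, 1, 1, 1, 1].
(H·H^T)[14][14] = Σ_j H[14][j]·H[14][j] = (-1)² + (1)² + (-1)² + (-1)² + (-1)² + (-1)² + (1)² + (-1)² + (1)² + (1)² + (-1)² + (-1)² + (1)² + (1)² + (1)² + (1)² = 1 + 1 + 1 + 1 + 1 + 1 + 1 + 1 + 1 + 1 + 1 + 1 + 1 + 1 + 1 + 1 = 16.
(H·H^T)[3][6] = Σ_j H[3][j]·H[6][j] = (1)·(-1) + (1)·(1) + (1)·(-1) + (-1)·(-1) + (-1)·(-1) + (1)·(-1) + (1)·(1) + (1)·(-1) + (1)·(-1) + (-1)·(-1) + (-1)·(1) + (1)·(-1) + (-1)·(-1) + (1)·(-1) + (-1)·(-1) + (1)·(-1) = -1 + 1 + -1 + 1 + 1 + -1 + 1 + -1 + -1 + 1 + -1 + -1 + 1 + -1 + 1 + -1 = -2.
Rows 3 and 6 are not orthogonal (dot product = -2 ≠ 0), so H is not a Hadamard matrix.

(14,14) entry = 16; (3,6) entry = -2.


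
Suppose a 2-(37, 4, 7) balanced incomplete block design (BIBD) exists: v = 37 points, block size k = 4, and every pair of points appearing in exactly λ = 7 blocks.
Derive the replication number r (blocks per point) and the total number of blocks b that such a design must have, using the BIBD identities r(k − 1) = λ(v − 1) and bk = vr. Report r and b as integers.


Any 2-(v, k, λ) BIBD satisfies two necessary conditions:
  (i)  Each point sits in r blocks, and counting incidences through any fixed point gives r(k − 1) = λ(v − 1), so r = λ(v − 1)/(k − 1).
  (ii) Total incidences bk = vr, so b = vr/k.
Step 1: r = λ(v − 1)/(k − 1) = 7·(37 − 1)/(4 − 1) = 7·36/3 = 252/3 = 84.
Step 2: b = vr/k = 37·84/4 = 3108/4 = 777.
Check integrality: r = 84 ∈ Z ✓, b = 777 ∈ Z ✓.
(These identities are necessary conditions: they determine r and b for any design with these parameters, but do not by themselves prove that one exists.)

r = 84, b = 777.


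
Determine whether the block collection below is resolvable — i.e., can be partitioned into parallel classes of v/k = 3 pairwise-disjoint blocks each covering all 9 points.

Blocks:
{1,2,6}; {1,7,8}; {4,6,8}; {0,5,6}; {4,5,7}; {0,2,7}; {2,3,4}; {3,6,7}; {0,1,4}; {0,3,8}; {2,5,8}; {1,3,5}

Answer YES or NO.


v = 9, block size k = 3, number of blocks = 12.
For resolvability, blocks must partition into parallel classes of size v/k = 3.
Total blocks must therefore be a multiple of 3: 12 = 3·4 + 0 ⇒ divisible ✓.
Greedy packing gives 4 candidate class(es). Each should be a full parallel class (size 3, covers all 9 points).
  Class 1 (3 blocks): {1,2,6}; {4,5,7}; {0,3,8}. Points covered: [0, 1, 2, 3, 4, 5, 6, 7, 8].
  Class 2 (3 blocks): {1,7,8}; {0,5,6}; {2,3,4}. Points covered: [0, 1, 2, 3, 4, 5, 6, 7, 8].
  Class 3 (3 blocks): {4,6,8}; {0,2,7}; {1,3,5}. Points covered: [0, 1, 2, 3, 4, 5, 6, 7, 8].
  Class 4 (3 blocks): {3,6,7}; {0,1,4}; {2,5,8}. Points covered: [0, 1, 2, 3, 4, 5, 6, 7, 8].
All classes full (size 3)? YES. All classes cover every point? YES.
Resolvable? YES.

YES


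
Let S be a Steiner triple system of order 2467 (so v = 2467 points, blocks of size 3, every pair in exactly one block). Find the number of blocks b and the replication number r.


An STS(v) is a 2-(v, 3, 1) BIBD: block size k = 3, λ = 1.
Replication: r(k − 1) = λ(v − 1) ⇒ r·2 = 2467 − 1 = 2466 ⇒ r = 1233.
Block count: b = v(v − 1)/6 = 2467·2466/6 = 6083622/6 = 1013937.
(Check via bk = vr: 1013937·3 = 3041811 = 2467·1233 = 3041811 ✓.)

r = 1233, b = 1013937.


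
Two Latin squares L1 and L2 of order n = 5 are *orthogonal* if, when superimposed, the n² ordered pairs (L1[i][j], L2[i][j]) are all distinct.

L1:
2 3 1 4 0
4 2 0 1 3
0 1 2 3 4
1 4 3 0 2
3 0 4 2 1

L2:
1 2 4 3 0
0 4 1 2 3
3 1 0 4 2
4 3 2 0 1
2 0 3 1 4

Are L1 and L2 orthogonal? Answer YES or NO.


Form the n² = 25 superimposed pairs (L1[i][j], L2[i][j]), row by row (rows and columns indexed from 0):
row 0: (2,1) (3,2) (1,4) (4,3) (0,0)
row 1: (4,0) (2,4) (0,1) (1,2) (3,3)
row 2: (0,3) (1,1) (2,0) (3,4) (4,2)
row 3: (1,4) (4,3) (3,2) (0,0) (2,1)
row 4: (3,2) (0,0) (4,3) (2,1) (1,4)
Orthogonality requires all 25 pairs distinct.
But the pair (1,4) repeats: cell (0,2) has L1 = 1, L2 = 4, and cell (3,0) has L1 = 1, L2 = 4.
A repeated pair means some other pair never occurs (only 15 distinct pairs out of 25), so the squares are not orthogonal.
Conclusion: NO.

NO


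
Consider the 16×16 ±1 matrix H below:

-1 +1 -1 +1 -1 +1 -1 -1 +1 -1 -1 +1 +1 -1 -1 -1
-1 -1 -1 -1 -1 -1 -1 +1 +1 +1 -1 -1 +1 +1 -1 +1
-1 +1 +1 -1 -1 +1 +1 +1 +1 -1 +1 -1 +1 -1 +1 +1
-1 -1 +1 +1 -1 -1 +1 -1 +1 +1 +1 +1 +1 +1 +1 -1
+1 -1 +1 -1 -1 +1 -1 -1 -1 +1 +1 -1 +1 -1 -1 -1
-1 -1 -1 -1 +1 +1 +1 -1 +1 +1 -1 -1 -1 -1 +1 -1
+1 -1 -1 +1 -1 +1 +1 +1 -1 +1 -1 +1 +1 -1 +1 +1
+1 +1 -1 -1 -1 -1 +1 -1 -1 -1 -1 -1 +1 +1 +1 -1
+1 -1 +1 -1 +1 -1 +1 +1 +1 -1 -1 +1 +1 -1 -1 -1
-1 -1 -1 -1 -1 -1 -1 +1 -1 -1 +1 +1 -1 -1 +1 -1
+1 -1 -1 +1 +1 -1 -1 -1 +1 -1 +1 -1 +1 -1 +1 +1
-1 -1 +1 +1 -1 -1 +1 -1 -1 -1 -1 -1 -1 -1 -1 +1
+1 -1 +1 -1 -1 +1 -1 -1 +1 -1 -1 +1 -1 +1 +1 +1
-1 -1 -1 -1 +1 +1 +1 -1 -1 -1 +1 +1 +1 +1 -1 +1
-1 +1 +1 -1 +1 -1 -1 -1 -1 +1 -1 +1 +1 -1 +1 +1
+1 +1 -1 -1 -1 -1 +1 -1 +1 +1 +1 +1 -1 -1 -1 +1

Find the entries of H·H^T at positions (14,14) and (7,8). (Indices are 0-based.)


Row 7 of H: [1, 1, -1, -1, -1, -1, 1, -1, -1, -1, -1, -1, 1, 1, 1, -1].
Row 8 of H: [1, -1, 1, -1, 1, -1, 1, 1, 1, -1, -1, 1, 1, -1, -1, -1].
Row 14 of H: [-1, 1, 1, -1, 1, -1, -1, -1, -1, 1, -1, 1, 1, -1, 1, 1].
(H·H^T)[14][14] = Σ_j H[14][j]·H[14][j] = (-1)² + (1)² + (1)² + (-1)² + (1)² + (-1)² + (-1)² + (-1)² + (-1)² + (1)² + (-1)² + (1)² + (1)² + (-1)² + (1)² + (1)² = 1 + 1 + 1 + 1 + 1 + 1 + 1 + 1 + 1 + 1 + 1 + 1 + 1 + 1 + 1 + 1 = 16.
(H·H^T)[7][8] = Σ_j H[7][j]·H[8][j] = (1)·(1) + (1)·(-1) + (-1)·(1) + (-1)·(-1) + (-1)·(1) + (-1)·(-1) + (1)·(1) + (-1)·(1) + (-1)·(1) + (-1)·(-1) + (-1)·(-1) + (-1)·(1) + (1)·(1) + (1)·(-1) + (1)·(-1) + (-1)·(-1) = 1 + -1 + -1 + 1 + -1 + 1 + 1 + -1 + -1 + 1 + 1 + -1 + 1 + -1 + -1 + 1 = 0.
So rows 7 and 8 are orthogonal; the diagonal entry equals n = 16.

(14,14) entry = 16; (7,8) entry = 0.


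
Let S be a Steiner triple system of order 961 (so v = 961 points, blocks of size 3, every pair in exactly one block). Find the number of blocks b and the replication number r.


An STS(v) is a 2-(v, 3, 1) BIBD: block size k = 3, λ = 1.
Replication: r(k − 1) = λ(v − 1) ⇒ r·2 = 961 − 1 = 960 ⇒ r = 480.
Block count: bk = vr ⇒ b·3 = 961·480 = 461280 ⇒ b = 153760.
(Check via b = v(v − 1)/6 = 961·960/6 = 922560/6 = 153760.)

r = 480, b = 153760.


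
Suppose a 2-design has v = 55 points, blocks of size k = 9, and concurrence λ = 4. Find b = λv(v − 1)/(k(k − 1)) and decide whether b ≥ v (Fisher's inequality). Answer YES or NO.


b = λv(v − 1)/(k(k − 1)) = 4·55·54/(9·8) = 11880/72 = 165.
Compare with v = 55: b ≥ v, so Fisher's inequality holds.

YES


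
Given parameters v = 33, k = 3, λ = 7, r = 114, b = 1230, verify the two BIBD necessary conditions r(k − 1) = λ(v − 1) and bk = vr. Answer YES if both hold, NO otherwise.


Condition (i): r(k − 1) = 114·2 = 228; λ(v − 1) = 7·32 = 224. Match? NO.
Condition (ii): bk = 1230·3 = 3690; vr = 33·114 = 3762. Match? NO.
Both conditions hold? NO.

NO


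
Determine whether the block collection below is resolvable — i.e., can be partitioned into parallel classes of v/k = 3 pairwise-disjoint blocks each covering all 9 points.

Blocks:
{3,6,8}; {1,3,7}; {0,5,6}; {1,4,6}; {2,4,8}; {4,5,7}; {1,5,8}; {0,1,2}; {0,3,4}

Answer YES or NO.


v = 9, block size k = 3, number of blocks = 9.
For resolvability, blocks must partition into parallel classes of size v/k = 3.
Total blocks must therefore be a multiple of 3: 9 = 3·3 + 0 ⇒ divisible ✓.
Consider block {1,4,6}. It intersects every other block in the collection, so no parallel class of size 3 can contain it.
Since every block must belong to some parallel class in a resolution, the collection cannot be partitioned into parallel classes.
Resolvable? NO.

NO


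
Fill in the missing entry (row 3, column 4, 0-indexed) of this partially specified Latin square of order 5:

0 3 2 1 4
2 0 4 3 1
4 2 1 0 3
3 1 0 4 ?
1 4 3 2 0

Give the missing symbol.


Row 3 contains symbols [0, 1, 3, 4] — missing [2].
Column 4 contains symbols [0, 1, 3, 4] — missing [2].
The missing symbol must appear in both missing sets; intersection = [2].
Therefore the hidden value is 2.

Missing value = 2.


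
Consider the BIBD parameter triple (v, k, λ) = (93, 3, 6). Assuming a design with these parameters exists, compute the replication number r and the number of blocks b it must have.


Any 2-(v, k, λ) BIBD satisfies two necessary conditions:
  (i)  Each point sits in r blocks, and counting incidences through any fixed point gives r(k − 1) = λ(v − 1), so r = λ(v − 1)/(k − 1).
  (ii) Total incidences bk = vr, so b = vr/k.
Step 1: r = λ(v − 1)/(k − 1) = 6·(93 − 1)/(3 − 1) = 6·92/2 = 552/2 = 276.
Step 2: b = vr/k = 93·276/3 = 25668/3 = 8556.
Check integrality: r = 276 ∈ Z ✓, b = 8556 ∈ Z ✓.
(These identities are necessary conditions: they determine r and b for any design with these parameters, but do not by themselves prove that one exists.)

r = 276, b = 8556.


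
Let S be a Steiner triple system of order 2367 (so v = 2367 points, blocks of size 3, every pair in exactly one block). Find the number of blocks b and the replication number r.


An STS(v) is a 2-(v, 3, 1) BIBD: block size k = 3, λ = 1.
Replication: r(k − 1) = λ(v − 1) ⇒ r·2 = 2367 − 1 = 2366 ⇒ r = 1183.
Block count: bk = vr ⇒ b·3 = 2367·1183 = 2800161 ⇒ b = 933387.

r = 1183, b = 933387.


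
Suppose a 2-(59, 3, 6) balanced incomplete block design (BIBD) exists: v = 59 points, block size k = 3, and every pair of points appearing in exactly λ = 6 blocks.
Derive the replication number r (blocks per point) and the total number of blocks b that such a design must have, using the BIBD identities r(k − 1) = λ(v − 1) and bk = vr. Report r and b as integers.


Any 2-(v, k, λ) BIBD satisfies two necessary conditions:
  (i)  Each point sits in r blocks, and counting incidences through any fixed point gives r(k − 1) = λ(v − 1), so r = λ(v − 1)/(k − 1).
  (ii) Total incidences bk = vr, so b = vr/k.
Step 1: r = λ(v − 1)/(k − 1) = 6·(59 − 1)/(3 − 1) = 6·58/2 = 348/2 = 174.
Step 2: b = vr/k = 59·174/3 = 10266/3 = 3422.
Check integrality: r = 174 ∈ Z ✓, b = 3422 ∈ Z ✓.
(These identities are necessary conditions: they determine r and b for any design with these parameters, but do not by themselves prove that one exists.)

r = 174, b = 3422.


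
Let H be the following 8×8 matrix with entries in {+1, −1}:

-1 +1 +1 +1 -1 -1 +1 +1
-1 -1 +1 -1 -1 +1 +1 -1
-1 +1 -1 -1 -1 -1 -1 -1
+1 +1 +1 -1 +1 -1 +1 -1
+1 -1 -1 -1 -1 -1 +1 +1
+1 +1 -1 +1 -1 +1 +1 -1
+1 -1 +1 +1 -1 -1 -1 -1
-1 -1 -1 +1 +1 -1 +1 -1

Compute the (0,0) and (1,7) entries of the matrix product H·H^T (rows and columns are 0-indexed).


Row 0 of H: [-1, 1, 1, 1, -1, -1, 1, 1].
Row 1 of H: [-1, -1, 1, -1, -1, 1, 1, -1].
Row 7 of H: [-1, -1, -1, 1, 1, -1, 1, -1].
(H·H^T)[0][0] = Σ_j H[0][j]·H[0][j] = (-1)² + (1)² + (1)² + (1)² + (-1)² + (-1)² + (1)² + (1)² = 1 + 1 + 1 + 1 + 1 + 1 + 1 + 1 = 8.
(H·H^T)[1][7] = Σ_j H[1][j]·H[7][j] = (-1)·(-1) + (-1)·(-1) + (1)·(-1) + (-1)·(1) + (-1)·(1) + (1)·(-1) + (1)·(1) + (-1)·(-1) = 1 + 1 + -1 + -1 + -1 + -1 + 1 + 1 = 0.
So rows 1 and 7 are orthogonal; the diagonal entry equals n = 8.

(0,0) entry = 8; (1,7) entry = 0.


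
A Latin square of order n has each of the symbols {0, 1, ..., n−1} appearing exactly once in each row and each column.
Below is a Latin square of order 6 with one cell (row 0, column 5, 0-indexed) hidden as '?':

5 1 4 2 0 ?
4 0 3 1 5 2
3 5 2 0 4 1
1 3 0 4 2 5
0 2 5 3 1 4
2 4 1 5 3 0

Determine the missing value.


Row 0 contains symbols [0, 1, 2, 4, 5] — missing [3].
Column 5 contains symbols [0, 1, 2, 4, 5] — missing [3].
The missing symbol must appear in both missing sets; intersection = [3].
Therefore the hidden value is 3.

Missing value = 3.


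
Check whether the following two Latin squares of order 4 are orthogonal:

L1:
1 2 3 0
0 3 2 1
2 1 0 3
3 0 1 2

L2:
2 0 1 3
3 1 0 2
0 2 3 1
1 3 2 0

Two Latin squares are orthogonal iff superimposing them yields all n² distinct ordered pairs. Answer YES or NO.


Form the n² = 16 superimposed pairs (L1[i][j], L2[i][j]), row by row (rows and columns indexed from 0):
row 0: (1,2) (2,0) (3,1) (0,3)
row 1: (0,3) (3,1) (2,0) (1,2)
row 2: (2,0) (1,2) (0,3) (3,1)
row 3: (3,1) (0,3) (1,2) (2,0)
Orthogonality requires all 16 pairs distinct.
But the pair (0,3) repeats: cell (0,3) has L1 = 0, L2 = 3, and cell (1,0) has L1 = 0, L2 = 3.
A repeated pair means some other pair never occurs (only 4 distinct pairs out of 16), so the squares are not orthogonal.
Conclusion: NO.

NO


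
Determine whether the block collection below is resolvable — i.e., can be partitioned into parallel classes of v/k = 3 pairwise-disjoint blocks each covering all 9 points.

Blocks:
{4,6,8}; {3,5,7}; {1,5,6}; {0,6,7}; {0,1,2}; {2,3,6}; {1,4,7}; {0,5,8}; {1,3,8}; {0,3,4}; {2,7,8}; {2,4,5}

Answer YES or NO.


v = 9, block size k = 3, number of blocks = 12.
For resolvability, blocks must partition into parallel classes of size v/k = 3.
Total blocks must therefore be a multiple of 3: 12 = 3·4 + 0 ⇒ divisible ✓.
Greedy packing gives 4 candidate class(es). Each should be a full parallel class (size 3, covers all 9 points).
  Class 1 (3 blocks): {4,6,8}; {3,5,7}; {0,1,2}. Points covered: [0, 1, 2, 3, 4, 5, 6, 7, 8].
  Class 2 (3 blocks): {1,5,6}; {0,3,4}; {2,7,8}. Points covered: [0, 1, 2, 3, 4, 5, 6, 7, 8].
  Class 3 (3 blocks): {0,6,7}; {1,3,8}; {2,4,5}. Points covered: [0, 1, 2, 3, 4, 5, 6, 7, 8].
  Class 4 (3 blocks): {2,3,6}; {1,4,7}; {0,5,8}. Points covered: [0, 1, 2, 3, 4, 5, 6, 7, 8].
All classes full (size 3)? YES. All classes cover every point? YES.
Resolvable? YES.

YES


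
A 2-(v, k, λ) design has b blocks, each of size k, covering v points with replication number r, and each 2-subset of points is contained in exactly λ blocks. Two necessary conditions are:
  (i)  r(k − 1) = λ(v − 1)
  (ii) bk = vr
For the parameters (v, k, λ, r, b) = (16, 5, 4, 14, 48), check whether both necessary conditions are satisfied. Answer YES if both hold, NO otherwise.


Condition (i): r(k − 1) = 14·4 = 56; λ(v − 1) = 4·15 = 60. Match? NO.
Condition (ii): bk = 48·5 = 240; vr = 16·14 = 224. Match? NO.
Both conditions hold? NO.

NO


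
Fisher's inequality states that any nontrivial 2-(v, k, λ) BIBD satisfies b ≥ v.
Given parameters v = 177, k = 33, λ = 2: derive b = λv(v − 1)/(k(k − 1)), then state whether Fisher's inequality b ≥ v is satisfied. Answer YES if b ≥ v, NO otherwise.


r = λ(v − 1)/(k − 1) = 2·176/32 = 11.
b = vr/k = 177·11/33 = 59.
Fisher's inequality: b ≥ v ⇔ 59 ≥ 177? NO.

NO


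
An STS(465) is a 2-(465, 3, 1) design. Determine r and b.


An STS(v) is a 2-(v, 3, 1) BIBD: block size k = 3, λ = 1.
Replication: r(k − 1) = λ(v − 1) ⇒ r·2 = 465 − 1 = 464 ⇒ r = 232.
Block count: b = v(v − 1)/6 = 465·464/6 = 215760/6 = 35960.

r = 232, b = 35960.


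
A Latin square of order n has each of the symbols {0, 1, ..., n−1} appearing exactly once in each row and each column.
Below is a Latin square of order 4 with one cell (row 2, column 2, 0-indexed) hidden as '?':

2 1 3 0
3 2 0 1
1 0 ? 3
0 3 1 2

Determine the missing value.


Row 2 contains symbols [0, 1, 3] — missing [2].
Column 2 contains symbols [0, 1, 3] — missing [2].
The missing symbol must appear in both missing sets; intersection = [2].
Therefore the hidden value is 2.

Missing value = 2.


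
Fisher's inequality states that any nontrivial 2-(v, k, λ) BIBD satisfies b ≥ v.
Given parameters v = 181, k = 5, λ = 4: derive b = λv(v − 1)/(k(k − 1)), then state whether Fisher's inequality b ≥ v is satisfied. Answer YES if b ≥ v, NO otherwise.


r = λ(v − 1)/(k − 1) = 4·180/4 = 180.
b = vr/k = 181·180/5 = 6516.
Fisher's inequality: b ≥ v ⇔ 6516 ≥ 181? YES.

YES


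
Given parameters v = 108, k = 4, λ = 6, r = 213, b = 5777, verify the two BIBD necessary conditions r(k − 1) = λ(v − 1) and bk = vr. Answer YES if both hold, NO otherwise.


Condition (i): r(k − 1) = 213·3 = 639; λ(v − 1) = 6·107 = 642. Match? NO.
Condition (ii): bk = 5777·4 = 23108; vr = 108·213 = 23004. Match? NO.
Both conditions hold? NO.

NO


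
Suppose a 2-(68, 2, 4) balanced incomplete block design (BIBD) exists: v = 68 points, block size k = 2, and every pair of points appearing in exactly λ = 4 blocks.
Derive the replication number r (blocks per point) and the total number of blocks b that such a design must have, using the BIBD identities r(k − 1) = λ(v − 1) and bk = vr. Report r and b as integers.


Any 2-(v, k, λ) BIBD satisfies two necessary conditions:
  (i)  Each point sits in r blocks, and counting incidences through any fixed point gives r(k − 1) = λ(v − 1), so r = λ(v − 1)/(k − 1).
  (ii) Total incidences bk = vr, so b = vr/k.
Step 1: r = λ(v − 1)/(k − 1) = 4·(68 − 1)/(2 − 1) = 4·67/1 = 268/1 = 268.
Step 2: b = vr/k = 68·268/2 = 18224/2 = 9112.
Check integrality: r = 268 ∈ Z ✓, b = 9112 ∈ Z ✓.
(These identities are necessary conditions: they determine r and b for any design with these parameters, but do not by themselves prove that one exists.)

r = 268, b = 9112.


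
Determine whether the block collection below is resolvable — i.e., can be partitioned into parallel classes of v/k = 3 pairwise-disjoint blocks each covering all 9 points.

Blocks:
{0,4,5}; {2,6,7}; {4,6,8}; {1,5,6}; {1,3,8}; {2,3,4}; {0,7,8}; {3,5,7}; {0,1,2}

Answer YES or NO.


v = 9, block size k = 3, number of blocks = 9.
For resolvability, blocks must partition into parallel classes of size v/k = 3.
Total blocks must therefore be a multiple of 3: 9 = 3·3 + 0 ⇒ divisible ✓.
Greedy packing gives 3 candidate class(es). Each should be a full parallel class (size 3, covers all 9 points).
  Class 1 (3 blocks): {0,4,5}; {2,6,7}; {1,3,8}. Points covered: [0, 1, 2, 3, 4, 5, 6, 7, 8].
  Class 2 (3 blocks): {4,6,8}; {3,5,7}; {0,1,2}. Points covered: [0, 1, 2, 3, 4, 5, 6, 7, 8].
  Class 3 (3 blocks): {1,5,6}; {2,3,4}; {0,7,8}. Points covered: [0, 1, 2, 3, 4, 5, 6, 7, 8].
All classes full (size 3)? YES. All classes cover every point? YES.
Resolvable? YES.

YES


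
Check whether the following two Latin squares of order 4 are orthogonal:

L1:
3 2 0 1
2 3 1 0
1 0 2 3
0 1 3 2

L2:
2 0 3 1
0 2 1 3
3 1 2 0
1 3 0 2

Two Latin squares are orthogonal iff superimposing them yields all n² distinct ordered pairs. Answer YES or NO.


Form the n² = 16 superimposed pairs (L1[i][j], L2[i][j]), row by row (rows and columns indexed from 0):
row 0: (3,2) (2,0) (0,3) (1,1)
row 1: (2,0) (3,2) (1,1) (0,3)
row 2: (1,3) (0,1) (2,2) (3,0)
row 3: (0,1) (1,3) (3,0) (2,2)
Orthogonality requires all 16 pairs distinct.
But the pair (2,0) repeats: cell (0,1) has L1 = 2, L2 = 0, and cell (1,0) has L1 = 2, L2 = 0.
A repeated pair means some other pair never occurs (only 8 distinct pairs out of 16), so the squares are not orthogonal.
Conclusion: NO.

NO


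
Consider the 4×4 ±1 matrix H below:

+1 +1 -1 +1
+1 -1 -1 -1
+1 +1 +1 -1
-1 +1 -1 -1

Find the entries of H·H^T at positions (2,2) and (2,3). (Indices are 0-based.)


Row 2 of H: [1, 1, 1, -1].
Row 3 of H: [-1, 1, -1, -1].
(H·H^T)[2][2] = Σ_j H[2][j]·H[2][j] = (1)² + (1)² + (1)² + (-1)² = 1 + 1 + 1 + 1 = 4.
(H·H^T)[2][3] = Σ_j H[2][j]·H[3][j] = (1)·(-1) + (1)·(1) + (1)·(-1) + (-1)·(-1) = -1 + 1 + -1 + 1 = 0.
So rows 2 and 3 are orthogonal; the diagonal entry equals n = 4.

(2,2) entry = 4; (2,3) entry = 0.


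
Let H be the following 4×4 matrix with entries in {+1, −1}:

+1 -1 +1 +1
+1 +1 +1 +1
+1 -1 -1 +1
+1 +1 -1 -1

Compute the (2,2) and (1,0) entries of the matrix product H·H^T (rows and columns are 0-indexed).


Row 0 of H: [1, -1, 1, 1].
Row 1 of H: [1, 1, 1, 1].
Row 2 of H: [1, -1, -1, 1].
(H·H^T)[2][2] = Σ_j H[2][j]·H[2][j] = (1)² + (-1)² + (-1)² + (1)² = 1 + 1 + 1 + 1 = 4.
(H·H^T)[1][0] = Σ_j H[1][j]·H[0][j] = (1)·(1) + (1)·(-1) + (1)·(1) + (1)·(1) = 1 + -1 + 1 + 1 = 2.
Rows 1 and 0 are not orthogonal (dot product = 2 ≠ 0), so H is not a Hadamard matrix.

(2,2) entry = 4; (1,0) entry = 2.


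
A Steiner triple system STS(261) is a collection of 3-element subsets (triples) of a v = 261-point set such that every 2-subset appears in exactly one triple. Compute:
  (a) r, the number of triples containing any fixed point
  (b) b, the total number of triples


An STS(v) is a 2-(v, 3, 1) BIBD: block size k = 3, λ = 1.
Replication: r(k − 1) = λ(v − 1) ⇒ r·2 = 261 − 1 = 260 ⇒ r = 130.
Block count: b = v(v − 1)/6 = 261·260/6 = 67860/6 = 11310.

r = 130, b = 11310.


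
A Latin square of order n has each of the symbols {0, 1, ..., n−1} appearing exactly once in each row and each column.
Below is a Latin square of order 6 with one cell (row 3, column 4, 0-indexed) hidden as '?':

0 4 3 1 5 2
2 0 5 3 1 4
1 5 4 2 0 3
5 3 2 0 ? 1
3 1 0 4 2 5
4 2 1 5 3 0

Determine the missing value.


Row 3 contains symbols [0, 1, 2, 3, 5] — missing [4].
Column 4 contains symbols [0, 1, 2, 3, 5] — missing [4].
The missing symbol must appear in both missing sets; intersection = [4].
Therefore the hidden value is 4.

Missing value = 4.


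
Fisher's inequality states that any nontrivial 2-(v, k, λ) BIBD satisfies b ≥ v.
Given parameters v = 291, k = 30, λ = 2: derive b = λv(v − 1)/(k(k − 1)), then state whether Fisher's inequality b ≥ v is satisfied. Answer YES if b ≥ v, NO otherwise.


b = λv(v − 1)/(k(k − 1)) = 2·291·290/(30·29) = 168780/870 = 194.
Compare with v = 291: b < v, so Fisher's inequality fails.

NO


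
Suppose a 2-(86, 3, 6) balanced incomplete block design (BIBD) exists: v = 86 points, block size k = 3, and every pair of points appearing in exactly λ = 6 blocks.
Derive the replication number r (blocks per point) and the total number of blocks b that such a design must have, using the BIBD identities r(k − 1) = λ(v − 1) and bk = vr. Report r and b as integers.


Any 2-(v, k, λ) BIBD satisfies two necessary conditions:
  (i)  Each point sits in r blocks, and counting incidences through any fixed point gives r(k − 1) = λ(v − 1), so r = λ(v − 1)/(k − 1).
  (ii) Total incidences bk = vr, so b = vr/k.
Step 1: r = λ(v − 1)/(k − 1) = 6·(86 − 1)/(3 − 1) = 6·85/2 = 510/2 = 255.
Step 2: b = vr/k = 86·255/3 = 21930/3 = 7310.
Check integrality: r = 255 ∈ Z ✓, b = 7310 ∈ Z ✓.
(These identities are necessary conditions: they determine r and b for any design with these parameters, but do not by themselves prove that one exists.)

r = 255, b = 7310.


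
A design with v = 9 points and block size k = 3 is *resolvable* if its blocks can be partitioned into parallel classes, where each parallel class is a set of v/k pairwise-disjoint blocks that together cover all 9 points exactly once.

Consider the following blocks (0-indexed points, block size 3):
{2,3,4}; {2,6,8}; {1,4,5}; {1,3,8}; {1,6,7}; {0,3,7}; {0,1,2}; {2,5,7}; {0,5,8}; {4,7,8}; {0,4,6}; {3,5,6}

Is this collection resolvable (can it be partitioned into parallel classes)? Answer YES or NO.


v = 9, block size k = 3, number of blocks = 12.
For resolvability, blocks must partition into parallel classes of size v/k = 3.
Total blocks must therefore be a multiple of 3: 12 = 3·4 + 0 ⇒ divisible ✓.
Greedy packing gives 4 candidate class(es). Each should be a full parallel class (size 3, covers all 9 points).
  Class 1 (3 blocks): {2,3,4}; {1,6,7}; {0,5,8}. Points covered: [0, 1, 2, 3, 4, 5, 6, 7, 8].
  Class 2 (3 blocks): {2,6,8}; {1,4,5}; {0,3,7}. Points covered: [0, 1, 2, 3, 4, 5, 6, 7, 8].
  Class 3 (3 blocks): {1,3,8}; {2,5,7}; {0,4,6}. Points covered: [0, 1, 2, 3, 4, 5, 6, 7, 8].
  Class 4 (3 blocks): {0,1,2}; {4,7,8}; {3,5,6}. Points covered: [0, 1, 2, 3, 4, 5, 6, 7, 8].
All classes full (size 3)? YES. All classes cover every point? YES.
Resolvable? YES.

YES


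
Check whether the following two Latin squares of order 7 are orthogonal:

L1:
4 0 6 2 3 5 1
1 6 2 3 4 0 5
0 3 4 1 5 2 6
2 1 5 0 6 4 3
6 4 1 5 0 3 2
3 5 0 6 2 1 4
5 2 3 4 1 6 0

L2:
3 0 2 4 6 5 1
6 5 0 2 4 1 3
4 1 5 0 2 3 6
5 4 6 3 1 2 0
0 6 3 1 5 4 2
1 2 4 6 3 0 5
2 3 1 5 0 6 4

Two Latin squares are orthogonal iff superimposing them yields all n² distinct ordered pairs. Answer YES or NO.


Form the n² = 49 superimposed pairs (L1[i][j], L2[i][j]), row by row (rows and columns indexed from 0):
row 0: (4,3) (0,0) (6,2) (2,4) (3,6) (5,5) (1,1)
row 1: (1,6) (6,5) (2,0) (3,2) (4,4) (0,1) (5,3)
row 2: (0,4) (3,1) (4,5) (1,0) (5,2) (2,3) (6,6)
row 3: (2,5) (1,4) (5,6) (0,3) (6,1) (4,2) (3,0)
row 4: (6,0) (4,6) (1,3) (5,1) (0,5) (3,4) (2,2)
row 5: (3,1) (5,2) (0,4) (6,6) (2,3) (1,0) (4,5)
row 6: (5,2) (2,3) (3,1) (4,5) (1,0) (6,6) (0,4)
Orthogonality requires all 49 pairs distinct.
But the pair (3,1) repeats: cell (2,1) has L1 = 3, L2 = 1, and cell (5,0) has L1 = 3, L2 = 1.
A repeated pair means some other pair never occurs (only 35 distinct pairs out of 49), so the squares are not orthogonal.
Conclusion: NO.

NO


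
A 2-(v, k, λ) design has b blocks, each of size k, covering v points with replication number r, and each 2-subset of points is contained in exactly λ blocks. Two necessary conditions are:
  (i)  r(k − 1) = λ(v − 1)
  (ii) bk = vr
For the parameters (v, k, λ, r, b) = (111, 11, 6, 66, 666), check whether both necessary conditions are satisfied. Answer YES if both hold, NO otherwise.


Condition (i): r(k − 1) = 66·10 = 660; λ(v − 1) = 6·110 = 660. Match? YES.
Condition (ii): bk = 666·11 = 7326; vr = 111·66 = 7326. Match? YES.
Both conditions hold? YES.

YES


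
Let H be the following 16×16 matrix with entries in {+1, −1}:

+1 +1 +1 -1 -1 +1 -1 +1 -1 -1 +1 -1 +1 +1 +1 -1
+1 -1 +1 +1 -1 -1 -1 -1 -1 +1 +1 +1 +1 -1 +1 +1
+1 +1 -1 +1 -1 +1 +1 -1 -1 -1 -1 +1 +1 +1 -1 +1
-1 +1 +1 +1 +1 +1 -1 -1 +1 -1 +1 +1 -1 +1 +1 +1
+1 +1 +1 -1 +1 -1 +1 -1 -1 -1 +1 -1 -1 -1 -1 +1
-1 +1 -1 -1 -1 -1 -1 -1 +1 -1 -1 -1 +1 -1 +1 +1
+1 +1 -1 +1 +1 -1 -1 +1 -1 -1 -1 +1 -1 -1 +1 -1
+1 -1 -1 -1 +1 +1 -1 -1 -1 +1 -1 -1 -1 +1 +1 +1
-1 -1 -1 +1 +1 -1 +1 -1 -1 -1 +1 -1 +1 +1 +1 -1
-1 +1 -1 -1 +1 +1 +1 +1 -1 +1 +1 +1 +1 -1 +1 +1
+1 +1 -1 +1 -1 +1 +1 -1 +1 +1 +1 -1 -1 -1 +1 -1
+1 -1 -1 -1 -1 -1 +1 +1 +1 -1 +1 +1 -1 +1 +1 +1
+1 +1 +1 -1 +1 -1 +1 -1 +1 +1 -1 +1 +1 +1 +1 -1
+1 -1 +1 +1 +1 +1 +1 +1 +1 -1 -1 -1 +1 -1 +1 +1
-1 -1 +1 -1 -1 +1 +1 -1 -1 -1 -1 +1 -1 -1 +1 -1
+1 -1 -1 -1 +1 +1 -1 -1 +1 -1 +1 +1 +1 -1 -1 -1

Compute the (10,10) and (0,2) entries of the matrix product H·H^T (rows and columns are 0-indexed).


Row 0 of H: [1, 1, 1, -1, -1, 1, -1, 1, -1, -1, 1, -1, 1, 1, 1, -1].
Row 2 of H: [1, 1, -1, 1, -1, 1, 1, -1, -1, -1, -1, 1, 1, 1, -1, 1].
Row 10 of H: [1, 1, -1, 1, -1, 1, 1, -1, 1, 1, 1, -1, -1, -1, 1, -1].
(H·H^T)[10][10] = Σ_j H[10][j]·H[10][j] = (1)² + (1)² + (-1)² + (1)² + (-1)² + (1)² + (1)² + (-1)² + (1)² + (1)² + (1)² + (-1)² + (-1)² + (-1)² + (1)² + (-1)² = 1 + 1 + 1 + 1 + 1 + 1 + 1 + 1 + 1 + 1 + 1 + 1 + 1 + 1 + 1 + 1 = 16.
(H·H^T)[0][2] = Σ_j H[0][j]·H[2][j] = (1)·(1) + (1)·(1) + (1)·(-1) + (-1)·(1) + (-1)·(-1) + (1)·(1) + (-1)·(1) + (1)·(-1) + (-1)·(-1) + (-1)·(-1) + (1)·(-1) + (-1)·(1) + (1)·(1) + (1)·(1) + (1)·(-1) + (-1)·(1) = 1 + 1 + -1 + -1 + 1 + 1 + -1 + -1 + 1 + 1 + -1 + -1 + 1 + 1 + -1 + -1 = 0.
So rows 0 and 2 are orthogonal; the diagonal entry equals n = 16.

(10,10) entry = 16; (0,2) entry = 0.


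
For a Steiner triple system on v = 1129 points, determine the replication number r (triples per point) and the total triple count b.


An STS(v) is a 2-(v, 3, 1) BIBD: block size k = 3, λ = 1.
Replication: r(k − 1) = λ(v − 1) ⇒ r·2 = 1129 − 1 = 1128 ⇒ r = 564.
Block count: b = v(v − 1)/6 = 1129·1128/6 = 1273512/6 = 212252.
(Check via bk = vr: 212252·3 = 636756 = 1129·564 = 636756 ✓.)

r = 564, b = 212252.


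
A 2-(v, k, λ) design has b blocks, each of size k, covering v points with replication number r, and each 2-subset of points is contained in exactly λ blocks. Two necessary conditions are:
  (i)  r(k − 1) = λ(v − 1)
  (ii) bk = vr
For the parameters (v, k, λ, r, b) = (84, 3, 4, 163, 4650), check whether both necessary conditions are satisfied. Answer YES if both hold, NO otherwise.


Condition (i): r(k − 1) = 163·2 = 326; λ(v − 1) = 4·83 = 332. Match? NO.
Condition (ii): bk = 4650·3 = 13950; vr = 84·163 = 13692. Match? NO.
Both conditions hold? NO.

NO


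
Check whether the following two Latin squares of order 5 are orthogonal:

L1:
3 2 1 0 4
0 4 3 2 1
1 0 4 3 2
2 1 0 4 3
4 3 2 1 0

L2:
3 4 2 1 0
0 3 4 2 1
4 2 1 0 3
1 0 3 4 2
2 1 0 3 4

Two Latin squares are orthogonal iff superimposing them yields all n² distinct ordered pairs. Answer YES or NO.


Form the n² = 25 superimposed pairs (L1[i][j], L2[i][j]), row by row (rows and columns indexed from 0):
row 0: (3,3) (2,4) (1,2) (0,1) (4,0)
row 1: (0,0) (4,3) (3,4) (2,2) (1,1)
row 2: (1,4) (0,2) (4,1) (3,0) (2,3)
row 3: (2,1) (1,0) (0,3) (4,4) (3,2)
row 4: (4,2) (3,1) (2,0) (1,3) (0,4)
Orthogonality requires all 25 pairs distinct.
Check by first coordinate: for each symbol s of L1, list the L2 entries in the n cells where L1 = s; they must all differ.
  L1 = 0: L2 entries (in reading order) 1, 0, 2, 3, 4 — all 5 distinct ✓
  L1 = 1: L2 entries (in reading order) 2, 1, 4, 0, 3 — all 5 distinct ✓
  L1 = 2: L2 entries (in reading order) 4, 2, 3, 1, 0 — all 5 distinct ✓
  L1 = 3: L2 entries (in reading order) 3, 4, 0, 2, 1 — all 5 distinct ✓
  L1 = 4: L2 entries (in reading order) 0, 3, 1, 4, 2 — all 5 distinct ✓
Every symbol of L1 meets every symbol of L2 exactly once, so all 25 pairs are distinct (25 of 25).
Conclusion: YES.

YES


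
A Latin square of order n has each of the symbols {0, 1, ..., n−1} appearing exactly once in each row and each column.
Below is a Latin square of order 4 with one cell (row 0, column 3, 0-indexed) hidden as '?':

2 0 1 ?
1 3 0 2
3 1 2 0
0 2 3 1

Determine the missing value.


Row 0 contains symbols [0, 1, 2] — missing [3].
Column 3 contains symbols [0, 1, 2] — missing [3].
The missing symbol must appear in both missing sets; intersection = [3].
Therefore the hidden value is 3.

Missing value = 3.


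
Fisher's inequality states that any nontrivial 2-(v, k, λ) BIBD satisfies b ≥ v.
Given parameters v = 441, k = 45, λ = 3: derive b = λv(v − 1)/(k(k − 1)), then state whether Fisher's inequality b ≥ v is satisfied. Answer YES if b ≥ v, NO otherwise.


b = λv(v − 1)/(k(k − 1)) = 3·441·440/(45·44) = 582120/1980 = 294.
Compare with v = 441: b < v, so Fisher's inequality fails.

NO


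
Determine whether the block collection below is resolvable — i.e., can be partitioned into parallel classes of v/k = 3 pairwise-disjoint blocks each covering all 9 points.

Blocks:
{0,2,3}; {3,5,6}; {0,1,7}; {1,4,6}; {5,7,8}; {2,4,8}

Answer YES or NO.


v = 9, block size k = 3, number of blocks = 6.
For resolvability, blocks must partition into parallel classes of size v/k = 3.
Total blocks must therefore be a multiple of 3: 6 = 3·2 + 0 ⇒ divisible ✓.
Greedy packing gives 2 candidate class(es). Each should be a full parallel class (size 3, covers all 9 points).
  Class 1 (3 blocks): {0,2,3}; {1,4,6}; {5,7,8}. Points covered: [0, 1, 2, 3, 4, 5, 6, 7, 8].
  Class 2 (3 blocks): {3,5,6}; {0,1,7}; {2,4,8}. Points covered: [0, 1, 2, 3, 4, 5, 6, 7, 8].
All classes full (size 3)? YES. All classes cover every point? YES.
Resolvable? YES.

YES


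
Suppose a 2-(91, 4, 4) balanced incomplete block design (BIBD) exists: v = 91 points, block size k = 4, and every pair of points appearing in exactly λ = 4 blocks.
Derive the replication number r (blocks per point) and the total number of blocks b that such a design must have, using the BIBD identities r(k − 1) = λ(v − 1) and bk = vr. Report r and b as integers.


Any 2-(v, k, λ) BIBD satisfies two necessary conditions:
  (i)  Each point sits in r blocks, and counting incidences through any fixed point gives r(k − 1) = λ(v − 1), so r = λ(v − 1)/(k − 1).
  (ii) Total incidences bk = vr, so b = vr/k.
Step 1: r = λ(v − 1)/(k − 1) = 4·(91 − 1)/(4 − 1) = 4·90/3 = 360/3 = 120.
Step 2: b = vr/k = 91·120/4 = 10920/4 = 2730.
Check integrality: r = 120 ∈ Z ✓, b = 2730 ∈ Z ✓.
(These identities are necessary conditions: they determine r and b for any design with these parameters, but do not by themselves prove that one exists.)

r = 120, b = 2730.


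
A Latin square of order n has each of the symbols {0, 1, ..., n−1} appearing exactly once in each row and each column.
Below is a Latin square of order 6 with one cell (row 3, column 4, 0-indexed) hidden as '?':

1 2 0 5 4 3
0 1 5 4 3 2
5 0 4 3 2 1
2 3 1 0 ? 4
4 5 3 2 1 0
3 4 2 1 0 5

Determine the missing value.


Row 3 contains symbols [0, 1, 2, 3, 4] — missing [5].
Column 4 contains symbols [0, 1, 2, 3, 4] — missing [5].
The missing symbol must appear in both missing sets; intersection = [5].
Therefore the hidden value is 5.

Missing value = 5.


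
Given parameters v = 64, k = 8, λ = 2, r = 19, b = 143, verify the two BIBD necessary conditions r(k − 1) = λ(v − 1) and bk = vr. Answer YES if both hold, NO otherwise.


Condition (i): r(k − 1) = 19·7 = 133; λ(v − 1) = 2·63 = 126. Match? NO.
Condition (ii): bk = 143·8 = 1144; vr = 64·19 = 1216. Match? NO.
Both conditions hold? NO.

NO


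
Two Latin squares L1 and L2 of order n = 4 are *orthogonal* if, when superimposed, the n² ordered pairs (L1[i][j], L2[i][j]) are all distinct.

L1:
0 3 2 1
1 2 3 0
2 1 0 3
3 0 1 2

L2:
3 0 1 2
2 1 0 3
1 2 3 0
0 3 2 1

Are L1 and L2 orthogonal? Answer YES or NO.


Form the n² = 16 superimposed pairs (L1[i][j], L2[i][j]), row by row (rows and columns indexed from 0):
row 0: (0,3) (3,0) (2,1) (1,2)
row 1: (1,2) (2,1) (3,0) (0,3)
row 2: (2,1) (1,2) (0,3) (3,0)
row 3: (3,0) (0,3) (1,2) (2,1)
Orthogonality requires all 16 pairs distinct.
But the pair (1,2) repeats: cell (0,3) has L1 = 1, L2 = 2, and cell (1,0) has L1 = 1, L2 = 2.
A repeated pair means some other pair never occurs (only 4 distinct pairs out of 16), so the squares are not orthogonal.
Conclusion: NO.

NO


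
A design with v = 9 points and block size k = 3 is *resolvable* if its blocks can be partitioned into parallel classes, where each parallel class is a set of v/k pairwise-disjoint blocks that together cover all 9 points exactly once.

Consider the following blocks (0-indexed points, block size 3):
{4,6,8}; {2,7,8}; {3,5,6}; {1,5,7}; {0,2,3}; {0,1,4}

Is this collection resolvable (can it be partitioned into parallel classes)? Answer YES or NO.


v = 9, block size k = 3, number of blocks = 6.
For resolvability, blocks must partition into parallel classes of size v/k = 3.
Total blocks must therefore be a multiple of 3: 6 = 3·2 + 0 ⇒ divisible ✓.
Greedy packing gives 2 candidate class(es). Each should be a full parallel class (size 3, covers all 9 points).
  Class 1 (3 blocks): {4,6,8}; {1,5,7}; {0,2,3}. Points covered: [0, 1, 2, 3, 4, 5, 6, 7, 8].
  Class 2 (3 blocks): {2,7,8}; {3,5,6}; {0,1,4}. Points covered: [0, 1, 2, 3, 4, 5, 6, 7, 8].
All classes full (size 3)? YES. All classes cover every point? YES.
Resolvable? YES.

YES


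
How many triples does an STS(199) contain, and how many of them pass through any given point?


An STS(v) is a 2-(v, 3, 1) BIBD: block size k = 3, λ = 1.
Replication: r(k − 1) = λ(v − 1) ⇒ r·2 = 199 − 1 = 198 ⇒ r = 99.
Block count: bk = vr ⇒ b·3 = 199·99 = 19701 ⇒ b = 6567.

r = 99, b = 6567.


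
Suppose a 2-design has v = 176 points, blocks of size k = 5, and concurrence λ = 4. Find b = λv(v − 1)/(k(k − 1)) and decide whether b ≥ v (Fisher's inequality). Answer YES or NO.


b = λv(v − 1)/(k(k − 1)) = 4·176·175/(5·4) = 123200/20 = 6160.
Compare with v = 176: b ≥ v, so Fisher's inequality holds.

YES


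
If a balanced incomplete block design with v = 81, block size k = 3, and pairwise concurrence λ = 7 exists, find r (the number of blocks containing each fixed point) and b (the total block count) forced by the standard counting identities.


Any 2-(v, k, λ) BIBD satisfies two necessary conditions:
  (i)  Each point sits in r blocks, and counting incidences through any fixed point gives r(k − 1) = λ(v − 1), so r = λ(v − 1)/(k − 1).
  (ii) Total incidences bk = vr, so b = vr/k.
Step 1: r = λ(v − 1)/(k − 1) = 7·(81 − 1)/(3 − 1) = 7·80/2 = 560/2 = 280.
Step 2: b = vr/k = 81·280/3 = 22680/3 = 7560.
Check integrality: r = 280 ∈ Z ✓, b = 7560 ∈ Z ✓.
(These identities are necessary conditions: they determine r and b for any design with these parameters, but do not by themselves prove that one exists.)

r = 280, b = 7560.
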